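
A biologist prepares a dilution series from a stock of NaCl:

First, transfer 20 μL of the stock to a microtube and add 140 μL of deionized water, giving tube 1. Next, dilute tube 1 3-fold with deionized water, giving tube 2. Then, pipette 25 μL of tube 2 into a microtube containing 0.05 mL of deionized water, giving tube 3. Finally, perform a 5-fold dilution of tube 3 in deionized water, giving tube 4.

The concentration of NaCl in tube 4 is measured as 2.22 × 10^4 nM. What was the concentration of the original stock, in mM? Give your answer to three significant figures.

Step 1: 20 μL + 140 μL = 160 μL total → factor 160/20 = 8
Step 2: 3-fold → factor 3
Step 3: 25 μL + 0.05 mL = 75 μL total → factor 75/25 = 3
Step 4: 5-fold → factor 5
Overall dilution factor = 8 × 3 × 3 × 5 = 360
Stock = 2.22 × 10^4 nM × 360 = 7.992 × 10^6 nM = 7.99 mM

7.99 mM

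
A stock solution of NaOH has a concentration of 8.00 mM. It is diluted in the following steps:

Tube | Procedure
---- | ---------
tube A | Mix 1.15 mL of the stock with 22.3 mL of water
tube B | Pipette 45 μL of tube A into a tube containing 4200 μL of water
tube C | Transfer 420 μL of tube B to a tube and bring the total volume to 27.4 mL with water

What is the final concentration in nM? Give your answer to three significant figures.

63.7 nM

Step 1: 1.15 mL + 22.3 mL = 23.45 mL total → factor 23.45/1.15 = 20.391
Step 2: 45 μL + 4200 μL = 4245 μL total → factor 4245/45 = 94.333
Step 3: 420 μL brought to 27.4 mL → factor 27400/420 = 65.238
Overall dilution factor = 20.391 × 94.333 × 65.238 = 1.2549 × 10^5
Final = 8.00 mM / 1.2549 × 10^5 = 6.375 × 10^-5 mM = 63.7 nM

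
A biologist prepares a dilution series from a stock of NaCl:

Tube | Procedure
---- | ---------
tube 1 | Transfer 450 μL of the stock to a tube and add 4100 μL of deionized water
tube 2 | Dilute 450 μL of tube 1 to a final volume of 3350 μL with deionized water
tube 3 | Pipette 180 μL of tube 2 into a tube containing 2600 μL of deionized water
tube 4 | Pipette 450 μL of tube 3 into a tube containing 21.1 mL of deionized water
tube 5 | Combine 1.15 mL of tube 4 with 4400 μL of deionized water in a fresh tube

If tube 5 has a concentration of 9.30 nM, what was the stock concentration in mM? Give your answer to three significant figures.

Step 1: 450 μL + 4100 μL = 4550 μL total → factor 4550/450 = 10.111
Step 2: 450 μL brought to 3350 μL → factor 3350/450 = 7.4444
Step 3: 180 μL + 2600 μL = 2780 μL total → factor 2780/180 = 15.444
Step 4: 450 μL + 21.1 mL = 21550 μL total → factor 21550/450 = 47.889
Step 5: 1.15 mL + 4400 μL = 5.55 mL total → factor 5.55/1.15 = 4.8261
Overall dilution factor = 10.111 × 7.4444 × 15.444 × 47.889 × 4.8261 = 2.6868 × 10^5
Stock = 9.30 nM × 2.6868 × 10^5 = 2.499 × 10^6 nM = 2.50 mM

2.50 mM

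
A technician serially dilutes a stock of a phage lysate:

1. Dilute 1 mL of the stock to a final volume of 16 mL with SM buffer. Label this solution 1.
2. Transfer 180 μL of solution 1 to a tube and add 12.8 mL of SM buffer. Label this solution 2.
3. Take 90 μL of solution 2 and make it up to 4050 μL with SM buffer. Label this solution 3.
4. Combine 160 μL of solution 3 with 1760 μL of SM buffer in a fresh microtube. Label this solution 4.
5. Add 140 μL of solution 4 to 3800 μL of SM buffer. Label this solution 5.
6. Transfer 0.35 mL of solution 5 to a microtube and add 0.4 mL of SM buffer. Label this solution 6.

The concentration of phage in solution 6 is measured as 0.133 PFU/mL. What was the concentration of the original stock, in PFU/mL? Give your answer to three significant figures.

5.00 × 10^6 PFU/mL

Step 1: 1 mL brought to 16 mL → factor 16/1 = 16
Step 2: 180 μL + 12.8 mL = 12980 μL total → factor 12980/180 = 72.111
Step 3: 90 μL brought to 4050 μL → factor 4050/90 = 45
Step 4: 160 μL + 1760 μL = 1920 μL total → factor 1920/160 = 12
Step 5: 140 μL + 3800 μL = 3940 μL total → factor 3940/140 = 28.143
Step 6: 0.35 mL + 0.4 mL = 0.75 mL total → factor 0.75/0.35 = 2.1429
Overall dilution factor = 16 × 72.111 × 45 × 12 × 28.143 × 2.1429 = 3.7573 × 10^7
Stock = 0.133 PFU/mL × 3.7573 × 10^7 = 5.00 × 10^6 PFU/mL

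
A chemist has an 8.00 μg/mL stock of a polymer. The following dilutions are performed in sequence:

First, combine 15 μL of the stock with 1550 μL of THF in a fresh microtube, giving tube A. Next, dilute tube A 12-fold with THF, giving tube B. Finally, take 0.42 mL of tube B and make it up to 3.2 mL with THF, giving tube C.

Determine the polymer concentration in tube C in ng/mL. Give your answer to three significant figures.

0.839 ng/mL

Step 1: 15 μL + 1550 μL = 1565 μL total → factor 1565/15 = 104.33
Step 2: 12-fold → factor 12
Step 3: 0.42 mL brought to 3.2 mL → factor 3.2/0.42 = 7.619
Overall dilution factor = 104.33 × 12 × 7.619 = 9539
Final = 8.00 μg/mL / 9539 = 0.0008387 μg/mL = 0.839 ng/mL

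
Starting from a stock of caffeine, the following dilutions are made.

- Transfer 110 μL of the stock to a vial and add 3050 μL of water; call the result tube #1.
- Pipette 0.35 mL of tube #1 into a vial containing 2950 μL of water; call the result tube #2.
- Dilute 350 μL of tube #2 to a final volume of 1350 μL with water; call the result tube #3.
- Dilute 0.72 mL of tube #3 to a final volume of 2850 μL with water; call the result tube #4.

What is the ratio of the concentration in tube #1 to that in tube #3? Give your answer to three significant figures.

Step 1: 110 μL + 3050 μL = 3160 μL total → factor 3160/110 = 28.727
Step 2: 0.35 mL + 2950 μL = 3.3 mL total → factor 3.3/0.35 = 9.4286
Step 3: 350 μL brought to 1350 μL → factor 1350/350 = 3.8571
Dilution factor to tube #1 = 28.727; to tube #3 = 1044.7
[tube #1]/[tube #3] = (factor to tube #3)/(factor to tube #1) = 1044.7/28.727 = 36.4

36.4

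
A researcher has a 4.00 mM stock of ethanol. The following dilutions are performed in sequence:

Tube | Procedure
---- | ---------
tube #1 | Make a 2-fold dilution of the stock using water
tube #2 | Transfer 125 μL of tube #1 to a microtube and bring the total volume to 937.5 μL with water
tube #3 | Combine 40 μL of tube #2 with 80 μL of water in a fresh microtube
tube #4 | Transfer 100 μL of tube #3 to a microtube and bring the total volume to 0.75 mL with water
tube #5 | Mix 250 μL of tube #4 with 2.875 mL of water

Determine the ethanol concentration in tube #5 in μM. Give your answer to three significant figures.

Step 1: 2-fold → factor 2
Step 2: 125 μL brought to 937.5 μL → factor 937.5/125 = 7.5
Step 3: 40 μL + 80 μL = 120 μL total → factor 120/40 = 3
Step 4: 100 μL brought to 0.75 mL → factor 750/100 = 7.5
Step 5: 250 μL + 2.875 mL = 3125 μL total → factor 3125/250 = 12.5
Overall dilution factor = 2 × 7.5 × 3 × 7.5 × 12.5 = 4218.8
Final = 4.00 mM / 4218.8 = 0.0009481 mM = 0.948 μM

0.948 μM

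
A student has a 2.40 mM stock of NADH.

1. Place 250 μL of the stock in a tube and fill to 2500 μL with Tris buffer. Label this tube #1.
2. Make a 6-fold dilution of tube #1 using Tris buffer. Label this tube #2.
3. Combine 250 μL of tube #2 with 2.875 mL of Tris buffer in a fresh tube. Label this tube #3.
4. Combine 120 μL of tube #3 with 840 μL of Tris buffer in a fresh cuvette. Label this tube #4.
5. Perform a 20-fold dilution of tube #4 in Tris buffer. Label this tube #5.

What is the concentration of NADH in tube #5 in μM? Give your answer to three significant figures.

0.0200 μM

Step 1: 250 μL brought to 2500 μL → factor 2500/250 = 10
Step 2: 6-fold → factor 6
Step 3: 250 μL + 2.875 mL = 3125 μL total → factor 3125/250 = 12.5
Step 4: 120 μL + 840 μL = 960 μL total → factor 960/120 = 8
Step 5: 20-fold → factor 20
Overall dilution factor = 10 × 6 × 12.5 × 8 × 20 = 1.2 × 10^5
Final = 2.40 mM / 1.2 × 10^5 = 2.000 × 10^-5 mM = 0.0200 μM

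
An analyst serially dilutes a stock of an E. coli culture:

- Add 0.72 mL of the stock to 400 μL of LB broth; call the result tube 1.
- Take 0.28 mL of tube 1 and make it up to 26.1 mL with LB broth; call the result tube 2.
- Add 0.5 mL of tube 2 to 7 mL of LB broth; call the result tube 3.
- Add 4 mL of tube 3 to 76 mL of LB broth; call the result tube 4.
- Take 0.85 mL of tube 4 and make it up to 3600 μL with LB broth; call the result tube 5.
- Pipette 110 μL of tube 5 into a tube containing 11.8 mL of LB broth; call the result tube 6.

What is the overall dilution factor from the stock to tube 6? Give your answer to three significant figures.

Step 1: 0.72 mL + 400 μL = 1.12 mL total → factor 1.12/0.72 = 1.5556
Step 2: 0.28 mL brought to 26.1 mL → factor 26.1/0.28 = 93.214
Step 3: 0.5 mL + 7 mL = 7.5 mL total → factor 7.5/0.5 = 15
Step 4: 4 mL + 76 mL = 80 mL total → factor 80/4 = 20
Step 5: 0.85 mL brought to 3600 μL → factor 3.6/0.85 = 4.2353
Step 6: 110 μL + 11.8 mL = 11910 μL total → factor 11910/110 = 108.27
Overall dilution factor = 1.5556 × 93.214 × 15 × 20 × 4.2353 × 108.27 = 1.9948 × 10^7

1.99 × 10^7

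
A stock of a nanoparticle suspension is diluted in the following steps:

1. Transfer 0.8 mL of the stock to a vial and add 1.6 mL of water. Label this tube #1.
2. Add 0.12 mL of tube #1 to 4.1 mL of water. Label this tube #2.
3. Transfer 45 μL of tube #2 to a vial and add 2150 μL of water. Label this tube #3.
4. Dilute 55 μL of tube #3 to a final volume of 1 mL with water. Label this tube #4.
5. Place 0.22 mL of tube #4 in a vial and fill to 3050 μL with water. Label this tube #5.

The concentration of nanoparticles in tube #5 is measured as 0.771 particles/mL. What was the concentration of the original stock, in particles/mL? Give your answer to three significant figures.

Step 1: 0.8 mL + 1.6 mL = 2.4 mL total → factor 2.4/0.8 = 3
Step 2: 0.12 mL + 4.1 mL = 4.22 mL total → factor 4.22/0.12 = 35.167
Step 3: 45 μL + 2150 μL = 2195 μL total → factor 2195/45 = 48.778
Step 4: 55 μL brought to 1 mL → factor 1000/55 = 18.182
Step 5: 0.22 mL brought to 3050 μL → factor 3.05/0.22 = 13.864
Overall dilution factor = 3 × 35.167 × 48.778 × 18.182 × 13.864 = 1.2971 × 10^6
Stock = 0.771 particles/mL × 1.2971 × 10^6 = 1.00 × 10^6 particles/mL

1.00 × 10^6 particles/mL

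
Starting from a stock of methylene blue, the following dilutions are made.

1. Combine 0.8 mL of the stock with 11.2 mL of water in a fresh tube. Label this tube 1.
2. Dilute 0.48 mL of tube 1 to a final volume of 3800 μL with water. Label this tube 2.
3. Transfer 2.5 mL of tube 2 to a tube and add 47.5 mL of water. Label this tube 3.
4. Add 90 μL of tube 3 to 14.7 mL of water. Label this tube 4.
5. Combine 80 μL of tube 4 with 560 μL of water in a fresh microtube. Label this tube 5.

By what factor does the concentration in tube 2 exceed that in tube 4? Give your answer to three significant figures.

3.29 × 10^3

Step 1: 0.8 mL + 11.2 mL = 12 mL total → factor 12/0.8 = 15
Step 2: 0.48 mL brought to 3800 μL → factor 3.8/0.48 = 7.9167
Step 3: 2.5 mL + 47.5 mL = 50 mL total → factor 50/2.5 = 20
Step 4: 90 μL + 14.7 mL = 14790 μL total → factor 14790/90 = 164.33
Dilution factor to tube 2 = 118.75; to tube 4 = 3.9029 × 10^5
[tube 2]/[tube 4] = (factor to tube 4)/(factor to tube 2) = 3.9029 × 10^5/118.75 = 3.29 × 10^3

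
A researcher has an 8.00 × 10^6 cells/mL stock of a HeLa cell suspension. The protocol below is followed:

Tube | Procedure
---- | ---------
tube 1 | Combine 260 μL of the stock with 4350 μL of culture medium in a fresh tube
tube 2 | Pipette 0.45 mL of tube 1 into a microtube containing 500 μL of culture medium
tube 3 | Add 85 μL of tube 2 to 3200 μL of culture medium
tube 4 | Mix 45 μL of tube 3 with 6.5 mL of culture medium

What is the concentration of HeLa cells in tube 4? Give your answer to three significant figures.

Step 1: 260 μL + 4350 μL = 4610 μL total → factor 4610/260 = 17.731
Step 2: 0.45 mL + 500 μL = 0.95 mL total → factor 0.95/0.45 = 2.1111
Step 3: 85 μL + 3200 μL = 3285 μL total → factor 3285/85 = 38.647
Step 4: 45 μL + 6.5 mL = 6545 μL total → factor 6545/45 = 145.44
Overall dilution factor = 17.731 × 2.1111 × 38.647 × 145.44 = 2.104 × 10^5
Final = 8.00 × 10^6 cells/mL / 2.104 × 10^5 = 38.0 cells/mL

38.0 cells/mL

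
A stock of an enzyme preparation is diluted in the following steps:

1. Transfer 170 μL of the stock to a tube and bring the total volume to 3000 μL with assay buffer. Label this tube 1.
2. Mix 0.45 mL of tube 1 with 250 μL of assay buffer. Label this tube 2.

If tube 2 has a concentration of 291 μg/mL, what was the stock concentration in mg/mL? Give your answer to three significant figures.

Step 1: 170 μL brought to 3000 μL → factor 3000/170 = 17.647
Step 2: 0.45 mL + 250 μL = 0.7 mL total → factor 0.7/0.45 = 1.5556
Overall dilution factor = 17.647 × 1.5556 = 27.451
Stock = 291 μg/mL × 27.451 = 7988 μg/mL = 7.99 mg/mL

7.99 mg/mL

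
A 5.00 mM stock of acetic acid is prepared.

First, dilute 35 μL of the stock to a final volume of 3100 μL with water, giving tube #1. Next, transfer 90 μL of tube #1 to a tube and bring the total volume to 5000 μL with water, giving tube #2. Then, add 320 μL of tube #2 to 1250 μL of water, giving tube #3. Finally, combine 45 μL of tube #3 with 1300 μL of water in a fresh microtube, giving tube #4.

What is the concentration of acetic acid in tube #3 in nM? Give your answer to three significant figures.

207 nM

Step 1: 35 μL brought to 3100 μL → factor 3100/35 = 88.571
Step 2: 90 μL brought to 5000 μL → factor 5000/90 = 55.556
Step 3: 320 μL + 1250 μL = 1570 μL total → factor 1570/320 = 4.9062
Dilution factor through tube #3 = 88.571 × 55.556 × 4.9062 = 24142
[tube #3] = 5.00 mM / 24142 = 0.0002071 mM = 207 nM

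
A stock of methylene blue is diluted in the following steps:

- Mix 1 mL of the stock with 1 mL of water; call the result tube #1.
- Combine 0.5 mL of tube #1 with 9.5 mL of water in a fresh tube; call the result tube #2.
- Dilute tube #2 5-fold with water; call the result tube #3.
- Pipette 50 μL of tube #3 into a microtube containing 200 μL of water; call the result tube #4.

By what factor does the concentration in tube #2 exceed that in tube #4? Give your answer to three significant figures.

Step 1: 1 mL + 1 mL = 2 mL total → factor 2/1 = 2
Step 2: 0.5 mL + 9.5 mL = 10 mL total → factor 10/0.5 = 20
Step 3: 5-fold → factor 5
Step 4: 50 μL + 200 μL = 250 μL total → factor 250/50 = 5
Dilution factor to tube #2 = 40; to tube #4 = 1000
[tube #2]/[tube #4] = (factor to tube #4)/(factor to tube #2) = 1000/40 = 25.0

25.0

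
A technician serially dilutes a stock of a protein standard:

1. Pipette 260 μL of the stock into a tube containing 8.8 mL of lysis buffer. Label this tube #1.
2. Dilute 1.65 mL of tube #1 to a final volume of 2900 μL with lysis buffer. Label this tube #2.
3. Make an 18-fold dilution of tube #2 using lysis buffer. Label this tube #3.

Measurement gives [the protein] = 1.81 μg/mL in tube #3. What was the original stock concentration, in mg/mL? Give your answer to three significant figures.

2.00 mg/mL

Step 1: 260 μL + 8.8 mL = 9060 μL total → factor 9060/260 = 34.846
Step 2: 1.65 mL brought to 2900 μL → factor 2.9/1.65 = 1.7576
Step 3: 18-fold → factor 18
Overall dilution factor = 34.846 × 1.7576 × 18 = 1102.4
Stock = 1.81 μg/mL × 1102.4 = 1995 μg/mL = 2.00 mg/mL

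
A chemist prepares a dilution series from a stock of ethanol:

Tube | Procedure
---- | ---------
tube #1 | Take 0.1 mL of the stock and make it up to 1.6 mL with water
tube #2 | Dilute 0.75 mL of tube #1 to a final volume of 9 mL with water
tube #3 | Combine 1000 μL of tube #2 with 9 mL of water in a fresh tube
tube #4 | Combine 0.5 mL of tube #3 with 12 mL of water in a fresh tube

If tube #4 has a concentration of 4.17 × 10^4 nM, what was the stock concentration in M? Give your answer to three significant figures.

Step 1: 0.1 mL brought to 1.6 mL → factor 1.6/0.1 = 16
Step 2: 0.75 mL brought to 9 mL → factor 9/0.75 = 12
Step 3: 1000 μL + 9 mL = 10000 μL total → factor 10000/1000 = 10
Step 4: 0.5 mL + 12 mL = 12.5 mL total → factor 12.5/0.5 = 25
Overall dilution factor = 16 × 12 × 10 × 25 = 48000
Stock = 4.17 × 10^4 nM × 48000 = 2.002 × 10^9 nM = 2.00 M

2.00 M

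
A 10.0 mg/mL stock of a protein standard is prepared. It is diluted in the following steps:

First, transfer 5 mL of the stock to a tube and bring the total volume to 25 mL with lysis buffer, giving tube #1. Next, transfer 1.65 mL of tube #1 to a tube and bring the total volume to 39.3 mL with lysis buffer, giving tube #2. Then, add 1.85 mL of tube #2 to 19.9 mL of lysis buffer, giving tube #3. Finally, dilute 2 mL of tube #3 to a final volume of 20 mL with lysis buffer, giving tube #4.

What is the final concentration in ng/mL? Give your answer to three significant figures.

Step 1: 5 mL brought to 25 mL → factor 25/5 = 5
Step 2: 1.65 mL brought to 39.3 mL → factor 39.3/1.65 = 23.818
Step 3: 1.85 mL + 19.9 mL = 21.75 mL total → factor 21.75/1.85 = 11.757
Step 4: 2 mL brought to 20 mL → factor 20/2 = 10
Overall dilution factor = 5 × 23.818 × 11.757 × 10 = 14001
Final = 10.0 mg/mL / 14001 = 0.0007142 mg/mL = 714 ng/mL

714 ng/mL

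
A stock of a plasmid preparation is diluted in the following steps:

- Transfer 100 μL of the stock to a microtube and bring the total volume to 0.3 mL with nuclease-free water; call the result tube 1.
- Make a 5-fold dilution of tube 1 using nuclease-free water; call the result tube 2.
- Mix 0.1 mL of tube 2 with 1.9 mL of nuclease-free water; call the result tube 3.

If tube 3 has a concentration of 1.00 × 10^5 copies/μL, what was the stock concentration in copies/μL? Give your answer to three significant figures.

3.00 × 10^7 copies/μL

Step 1: 100 μL brought to 0.3 mL → factor 300/100 = 3
Step 2: 5-fold → factor 5
Step 3: 0.1 mL + 1.9 mL = 2 mL total → factor 2/0.1 = 20
Overall dilution factor = 3 × 5 × 20 = 300
Stock = 1.00 × 10^5 copies/μL × 300 = 3.00 × 10^7 copies/μL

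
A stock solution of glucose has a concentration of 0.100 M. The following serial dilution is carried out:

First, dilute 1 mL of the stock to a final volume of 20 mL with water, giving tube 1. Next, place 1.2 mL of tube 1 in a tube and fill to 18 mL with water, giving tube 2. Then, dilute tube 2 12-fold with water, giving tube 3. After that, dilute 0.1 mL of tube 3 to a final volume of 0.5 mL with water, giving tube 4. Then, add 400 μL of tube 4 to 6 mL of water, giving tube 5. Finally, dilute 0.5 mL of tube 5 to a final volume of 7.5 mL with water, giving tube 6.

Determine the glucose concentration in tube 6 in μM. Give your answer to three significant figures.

Step 1: 1 mL brought to 20 mL → factor 20/1 = 20
Step 2: 1.2 mL brought to 18 mL → factor 18/1.2 = 15
Step 3: 12-fold → factor 12
Step 4: 0.1 mL brought to 0.5 mL → factor 0.5/0.1 = 5
Step 5: 400 μL + 6 mL = 6400 μL total → factor 6400/400 = 16
Step 6: 0.5 mL brought to 7.5 mL → factor 7.5/0.5 = 15
Overall dilution factor = 20 × 15 × 12 × 5 × 16 × 15 = 4.32 × 10^6
Final = 0.100 M / 4.32 × 10^6 = 2.315 × 10^-8 M = 0.0231 μM

0.0231 μM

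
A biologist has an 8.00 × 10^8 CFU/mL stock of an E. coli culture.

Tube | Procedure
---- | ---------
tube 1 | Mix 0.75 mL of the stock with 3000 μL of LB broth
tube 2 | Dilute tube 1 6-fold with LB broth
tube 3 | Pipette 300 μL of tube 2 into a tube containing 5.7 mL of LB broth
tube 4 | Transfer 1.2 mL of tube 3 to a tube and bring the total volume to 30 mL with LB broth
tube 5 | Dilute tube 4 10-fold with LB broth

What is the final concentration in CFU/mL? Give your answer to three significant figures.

5.33 × 10^3 CFU/mL

Step 1: 0.75 mL + 3000 μL = 3.75 mL total → factor 3.75/0.75 = 5
Step 2: 6-fold → factor 6
Step 3: 300 μL + 5.7 mL = 6000 μL total → factor 6000/300 = 20
Step 4: 1.2 mL brought to 30 mL → factor 30/1.2 = 25
Step 5: 10-fold → factor 10
Overall dilution factor = 5 × 6 × 20 × 25 × 10 = 1.5 × 10^5
Final = 8.00 × 10^8 CFU/mL / 1.5 × 10^5 = 5.33 × 10^3 CFU/mL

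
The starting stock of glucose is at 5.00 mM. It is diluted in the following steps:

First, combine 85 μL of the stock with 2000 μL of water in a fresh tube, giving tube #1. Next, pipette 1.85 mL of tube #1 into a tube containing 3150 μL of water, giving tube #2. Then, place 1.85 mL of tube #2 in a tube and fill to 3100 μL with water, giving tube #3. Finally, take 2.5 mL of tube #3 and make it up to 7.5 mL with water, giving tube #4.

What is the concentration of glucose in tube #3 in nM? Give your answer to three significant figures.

4.50 × 10^4 nM

Step 1: 85 μL + 2000 μL = 2085 μL total → factor 2085/85 = 24.529
Step 2: 1.85 mL + 3150 μL = 5 mL total → factor 5/1.85 = 2.7027
Step 3: 1.85 mL brought to 3100 μL → factor 3.1/1.85 = 1.6757
Dilution factor through tube #3 = 24.529 × 2.7027 × 1.6757 = 111.09
[tube #3] = 5.00 mM / 111.09 = 0.04501 mM = 4.50 × 10^4 nM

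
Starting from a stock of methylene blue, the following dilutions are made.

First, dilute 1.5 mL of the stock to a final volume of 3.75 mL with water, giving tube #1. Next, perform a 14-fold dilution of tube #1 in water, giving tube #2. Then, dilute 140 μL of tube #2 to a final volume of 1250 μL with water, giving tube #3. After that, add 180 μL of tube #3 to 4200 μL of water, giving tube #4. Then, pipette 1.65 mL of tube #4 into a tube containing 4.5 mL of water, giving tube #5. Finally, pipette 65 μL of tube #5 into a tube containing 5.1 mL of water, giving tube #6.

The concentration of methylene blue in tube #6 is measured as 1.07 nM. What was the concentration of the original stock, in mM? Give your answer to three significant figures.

Step 1: 1.5 mL brought to 3.75 mL → factor 3.75/1.5 = 2.5
Step 2: 14-fold → factor 14
Step 3: 140 μL brought to 1250 μL → factor 1250/140 = 8.9286
Step 4: 180 μL + 4200 μL = 4380 μL total → factor 4380/180 = 24.333
Step 5: 1.65 mL + 4.5 mL = 6.15 mL total → factor 6.15/1.65 = 3.7273
Step 6: 65 μL + 5.1 mL = 5165 μL total → factor 5165/65 = 79.462
Overall dilution factor = 2.5 × 14 × 8.9286 × 24.333 × 3.7273 × 79.462 = 2.2522 × 10^6
Stock = 1.07 nM × 2.2522 × 10^6 = 2.410 × 10^6 nM = 2.41 mM

2.41 mM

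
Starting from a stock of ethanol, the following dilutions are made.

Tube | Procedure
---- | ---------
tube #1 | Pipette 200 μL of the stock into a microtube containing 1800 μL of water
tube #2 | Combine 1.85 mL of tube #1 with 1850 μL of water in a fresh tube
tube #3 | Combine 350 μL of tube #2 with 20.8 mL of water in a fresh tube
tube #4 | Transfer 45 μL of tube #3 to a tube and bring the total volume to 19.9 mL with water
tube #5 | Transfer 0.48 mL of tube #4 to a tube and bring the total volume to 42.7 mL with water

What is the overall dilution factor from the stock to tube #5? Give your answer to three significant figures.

4.75 × 10^7

Step 1: 200 μL + 1800 μL = 2000 μL total → factor 2000/200 = 10
Step 2: 1.85 mL + 1850 μL = 3.7 mL total → factor 3.7/1.85 = 2
Step 3: 350 μL + 20.8 mL = 21150 μL total → factor 21150/350 = 60.429
Step 4: 45 μL brought to 19.9 mL → factor 19900/45 = 442.22
Step 5: 0.48 mL brought to 42.7 mL → factor 42.7/0.48 = 88.958
Overall dilution factor = 10 × 2 × 60.429 × 442.22 × 88.958 = 4.7544 × 10^7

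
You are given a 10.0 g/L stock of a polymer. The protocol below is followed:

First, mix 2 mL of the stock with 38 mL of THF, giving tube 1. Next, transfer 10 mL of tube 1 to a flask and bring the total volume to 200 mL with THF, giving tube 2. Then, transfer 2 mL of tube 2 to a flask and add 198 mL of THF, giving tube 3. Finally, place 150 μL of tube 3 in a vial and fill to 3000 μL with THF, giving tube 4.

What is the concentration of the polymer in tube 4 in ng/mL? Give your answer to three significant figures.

Step 1: 2 mL + 38 mL = 40 mL total → factor 40/2 = 20
Step 2: 10 mL brought to 200 mL → factor 200/10 = 20
Step 3: 2 mL + 198 mL = 200 mL total → factor 200/2 = 100
Step 4: 150 μL brought to 3000 μL → factor 3000/150 = 20
Overall dilution factor = 20 × 20 × 100 × 20 = 8 × 10^5
Final = 10.0 g/L / 8 × 10^5 = 1.250 × 10^-5 g/L = 12.5 ng/mL

12.5 ng/mL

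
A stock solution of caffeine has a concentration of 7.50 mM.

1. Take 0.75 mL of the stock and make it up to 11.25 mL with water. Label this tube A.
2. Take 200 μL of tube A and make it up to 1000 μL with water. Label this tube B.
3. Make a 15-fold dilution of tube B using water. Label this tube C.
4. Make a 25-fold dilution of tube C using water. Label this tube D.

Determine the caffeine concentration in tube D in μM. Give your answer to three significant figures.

Step 1: 0.75 mL brought to 11.25 mL → factor 11.25/0.75 = 15
Step 2: 200 μL brought to 1000 μL → factor 1000/200 = 5
Step 3: 15-fold → factor 15
Step 4: 25-fold → factor 25
Overall dilution factor = 15 × 5 × 15 × 25 = 28125
Final = 7.50 mM / 28125 = 0.0002667 mM = 0.267 μM

0.267 μM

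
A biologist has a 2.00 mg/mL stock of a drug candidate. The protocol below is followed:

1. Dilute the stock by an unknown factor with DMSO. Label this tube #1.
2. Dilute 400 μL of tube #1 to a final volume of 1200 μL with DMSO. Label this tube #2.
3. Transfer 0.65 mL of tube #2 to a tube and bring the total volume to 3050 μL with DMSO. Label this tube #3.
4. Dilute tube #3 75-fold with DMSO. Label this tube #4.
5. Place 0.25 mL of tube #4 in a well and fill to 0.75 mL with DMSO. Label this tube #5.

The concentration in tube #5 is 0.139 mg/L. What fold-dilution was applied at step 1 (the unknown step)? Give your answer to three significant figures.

4.54-fold

Step 1: unknown factor x
Step 2: 400 μL brought to 1200 μL → factor 1200/400 = 3
Step 3: 0.65 mL brought to 3050 μL → factor 3.05/0.65 = 4.6923
Step 4: 75-fold → factor 75
Step 5: 0.25 mL brought to 0.75 mL → factor 0.75/0.25 = 3
Product of known-step factors = 3167.3
Overall factor = 2.00 mg/mL / (0.139 mg/L) = 14388
x = 14388 / 3167.3 = 4.54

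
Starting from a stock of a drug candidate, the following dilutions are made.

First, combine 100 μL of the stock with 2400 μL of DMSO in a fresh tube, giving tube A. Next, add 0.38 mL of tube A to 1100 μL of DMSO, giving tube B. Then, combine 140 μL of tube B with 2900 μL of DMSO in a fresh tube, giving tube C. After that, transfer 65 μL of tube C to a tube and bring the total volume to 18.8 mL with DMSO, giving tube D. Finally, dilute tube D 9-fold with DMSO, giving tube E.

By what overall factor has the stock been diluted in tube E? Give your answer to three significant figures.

Step 1: 100 μL + 2400 μL = 2500 μL total → factor 2500/100 = 25
Step 2: 0.38 mL + 1100 μL = 1.48 mL total → factor 1.48/0.38 = 3.8947
Step 3: 140 μL + 2900 μL = 3040 μL total → factor 3040/140 = 21.714
Step 4: 65 μL brought to 18.8 mL → factor 18800/65 = 289.23
Step 5: 9-fold → factor 9
Overall dilution factor = 25 × 3.8947 × 21.714 × 289.23 × 9 = 5.5036 × 10^6

5.50 × 10^6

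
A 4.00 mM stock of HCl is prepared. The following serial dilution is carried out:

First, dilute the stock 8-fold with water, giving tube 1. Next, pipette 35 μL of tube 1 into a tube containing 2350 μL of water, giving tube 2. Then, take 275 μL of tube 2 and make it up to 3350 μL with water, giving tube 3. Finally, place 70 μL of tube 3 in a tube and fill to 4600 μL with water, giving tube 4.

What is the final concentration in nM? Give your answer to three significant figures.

9.17 nM

Step 1: 8-fold → factor 8
Step 2: 35 μL + 2350 μL = 2385 μL total → factor 2385/35 = 68.143
Step 3: 275 μL brought to 3350 μL → factor 3350/275 = 12.182
Step 4: 70 μL brought to 4600 μL → factor 4600/70 = 65.714
Overall dilution factor = 8 × 68.143 × 12.182 × 65.714 = 4.364 × 10^5
Final = 4.00 mM / 4.364 × 10^5 = 9.166 × 10^-6 mM = 9.17 nM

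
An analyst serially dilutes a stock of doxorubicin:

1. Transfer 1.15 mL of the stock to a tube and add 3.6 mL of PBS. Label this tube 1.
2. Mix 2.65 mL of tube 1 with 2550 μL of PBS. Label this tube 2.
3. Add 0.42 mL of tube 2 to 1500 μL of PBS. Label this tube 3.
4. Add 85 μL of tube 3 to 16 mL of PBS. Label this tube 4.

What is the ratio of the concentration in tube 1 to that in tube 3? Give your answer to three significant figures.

Step 1: 1.15 mL + 3.6 mL = 4.75 mL total → factor 4.75/1.15 = 4.1304
Step 2: 2.65 mL + 2550 μL = 5.2 mL total → factor 5.2/2.65 = 1.9623
Step 3: 0.42 mL + 1500 μL = 1.92 mL total → factor 1.92/0.42 = 4.5714
Dilution factor to tube 1 = 4.1304; to tube 3 = 37.051
[tube 1]/[tube 3] = (factor to tube 3)/(factor to tube 1) = 37.051/4.1304 = 8.97

8.97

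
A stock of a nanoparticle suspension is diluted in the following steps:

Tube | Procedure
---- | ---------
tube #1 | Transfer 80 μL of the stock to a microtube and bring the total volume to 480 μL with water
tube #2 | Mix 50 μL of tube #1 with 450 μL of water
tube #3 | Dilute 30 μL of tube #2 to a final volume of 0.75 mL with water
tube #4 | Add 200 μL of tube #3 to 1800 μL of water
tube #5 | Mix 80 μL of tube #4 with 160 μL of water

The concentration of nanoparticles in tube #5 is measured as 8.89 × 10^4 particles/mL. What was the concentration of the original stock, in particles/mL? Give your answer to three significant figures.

Step 1: 80 μL brought to 480 μL → factor 480/80 = 6
Step 2: 50 μL + 450 μL = 500 μL total → factor 500/50 = 10
Step 3: 30 μL brought to 0.75 mL → factor 750/30 = 25
Step 4: 200 μL + 1800 μL = 2000 μL total → factor 2000/200 = 10
Step 5: 80 μL + 160 μL = 240 μL total → factor 240/80 = 3
Overall dilution factor = 6 × 10 × 25 × 10 × 3 = 45000
Stock = 8.89 × 10^4 particles/mL × 45000 = 4.00 × 10^9 particles/mL

4.00 × 10^9 particles/mL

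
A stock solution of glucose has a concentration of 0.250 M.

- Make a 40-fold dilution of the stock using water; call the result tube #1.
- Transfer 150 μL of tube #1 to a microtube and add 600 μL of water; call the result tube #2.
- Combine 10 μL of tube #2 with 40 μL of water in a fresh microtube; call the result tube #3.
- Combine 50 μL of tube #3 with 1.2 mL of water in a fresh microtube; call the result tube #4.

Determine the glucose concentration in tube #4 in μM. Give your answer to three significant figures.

10.0 μM

Step 1: 40-fold → factor 40
Step 2: 150 μL + 600 μL = 750 μL total → factor 750/150 = 5
Step 3: 10 μL + 40 μL = 50 μL total → factor 50/10 = 5
Step 4: 50 μL + 1.2 mL = 1250 μL total → factor 1250/50 = 25
Overall dilution factor = 40 × 5 × 5 × 25 = 25000
Final = 0.250 M / 25000 = 1.000 × 10^-5 M = 10.0 μM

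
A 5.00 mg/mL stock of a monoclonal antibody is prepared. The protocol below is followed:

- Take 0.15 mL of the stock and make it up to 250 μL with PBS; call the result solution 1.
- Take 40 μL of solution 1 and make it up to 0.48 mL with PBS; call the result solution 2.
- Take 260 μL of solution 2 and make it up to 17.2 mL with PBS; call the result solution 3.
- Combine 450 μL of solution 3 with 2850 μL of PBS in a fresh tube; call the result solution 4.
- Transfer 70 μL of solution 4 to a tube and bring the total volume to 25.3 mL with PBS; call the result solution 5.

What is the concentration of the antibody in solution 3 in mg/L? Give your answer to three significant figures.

3.78 mg/L

Step 1: 0.15 mL brought to 250 μL → factor 0.25/0.15 = 1.6667
Step 2: 40 μL brought to 0.48 mL → factor 480/40 = 12
Step 3: 260 μL brought to 17.2 mL → factor 17200/260 = 66.154
Dilution factor through solution 3 = 1.6667 × 12 × 66.154 = 1323.1
[solution 3] = 5.00 mg/mL / 1323.1 = 0.003779 mg/mL = 3.78 mg/L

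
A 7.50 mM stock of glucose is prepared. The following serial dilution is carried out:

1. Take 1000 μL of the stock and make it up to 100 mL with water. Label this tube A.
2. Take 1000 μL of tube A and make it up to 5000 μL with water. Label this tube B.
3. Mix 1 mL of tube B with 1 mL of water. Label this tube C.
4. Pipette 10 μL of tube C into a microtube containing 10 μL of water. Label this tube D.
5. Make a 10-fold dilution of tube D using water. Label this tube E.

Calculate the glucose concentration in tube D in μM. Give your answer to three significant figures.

3.75 μM

Step 1: 1000 μL brought to 100 mL → factor 1 × 10^5/1000 = 100
Step 2: 1000 μL brought to 5000 μL → factor 5000/1000 = 5
Step 3: 1 mL + 1 mL = 2 mL total → factor 2/1 = 2
Step 4: 10 μL + 10 μL = 20 μL total → factor 20/10 = 2
Dilution factor through tube D = 100 × 5 × 2 × 2 = 2000
[tube D] = 7.50 mM / 2000 = 0.003750 mM = 3.75 μM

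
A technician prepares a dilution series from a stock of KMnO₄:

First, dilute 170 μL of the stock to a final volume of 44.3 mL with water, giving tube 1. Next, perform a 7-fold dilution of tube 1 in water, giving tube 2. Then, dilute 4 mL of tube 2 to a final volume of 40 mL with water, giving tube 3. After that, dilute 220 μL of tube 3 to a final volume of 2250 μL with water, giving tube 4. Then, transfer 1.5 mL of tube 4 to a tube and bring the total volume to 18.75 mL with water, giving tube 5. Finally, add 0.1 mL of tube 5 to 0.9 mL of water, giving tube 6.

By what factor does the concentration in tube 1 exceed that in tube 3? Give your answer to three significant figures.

70.0

Step 1: 170 μL brought to 44.3 mL → factor 44300/170 = 260.59
Step 2: 7-fold → factor 7
Step 3: 4 mL brought to 40 mL → factor 40/4 = 10
Dilution factor to tube 1 = 260.59; to tube 3 = 18241
[tube 1]/[tube 3] = (factor to tube 3)/(factor to tube 1) = 18241/260.59 = 70.0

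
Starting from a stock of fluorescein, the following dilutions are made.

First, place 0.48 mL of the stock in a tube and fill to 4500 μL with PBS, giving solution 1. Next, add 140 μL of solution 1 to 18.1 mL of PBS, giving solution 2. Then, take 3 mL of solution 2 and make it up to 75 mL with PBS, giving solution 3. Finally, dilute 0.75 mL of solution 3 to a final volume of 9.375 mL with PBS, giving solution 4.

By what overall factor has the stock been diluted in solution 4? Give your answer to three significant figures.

3.82 × 10^5

Step 1: 0.48 mL brought to 4500 μL → factor 4.5/0.48 = 9.375
Step 2: 140 μL + 18.1 mL = 18240 μL total → factor 18240/140 = 130.29
Step 3: 3 mL brought to 75 mL → factor 75/3 = 25
Step 4: 0.75 mL brought to 9.375 mL → factor 9.375/0.75 = 12.5
Overall dilution factor = 9.375 × 130.29 × 25 × 12.5 = 3.817 × 10^5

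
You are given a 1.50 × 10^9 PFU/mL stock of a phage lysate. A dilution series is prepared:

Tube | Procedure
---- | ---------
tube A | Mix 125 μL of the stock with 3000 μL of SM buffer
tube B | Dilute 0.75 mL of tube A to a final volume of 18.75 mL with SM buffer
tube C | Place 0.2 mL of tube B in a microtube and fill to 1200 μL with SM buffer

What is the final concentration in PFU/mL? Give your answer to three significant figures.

4.00 × 10^5 PFU/mL

Step 1: 125 μL + 3000 μL = 3125 μL total → factor 3125/125 = 25
Step 2: 0.75 mL brought to 18.75 mL → factor 18.75/0.75 = 25
Step 3: 0.2 mL brought to 1200 μL → factor 1.2/0.2 = 6
Overall dilution factor = 25 × 25 × 6 = 3750
Final = 1.50 × 10^9 PFU/mL / 3750 = 4.00 × 10^5 PFU/mL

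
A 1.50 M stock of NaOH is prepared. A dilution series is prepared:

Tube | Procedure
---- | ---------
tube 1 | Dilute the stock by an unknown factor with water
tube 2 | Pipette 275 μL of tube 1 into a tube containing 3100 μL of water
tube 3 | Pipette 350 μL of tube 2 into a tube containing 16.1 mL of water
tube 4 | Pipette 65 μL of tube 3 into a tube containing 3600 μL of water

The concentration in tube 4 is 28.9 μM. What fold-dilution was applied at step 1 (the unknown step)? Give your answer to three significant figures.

1.60-fold

Step 1: unknown factor x
Step 2: 275 μL + 3100 μL = 3375 μL total → factor 3375/275 = 12.273
Step 3: 350 μL + 16.1 mL = 16450 μL total → factor 16450/350 = 47
Step 4: 65 μL + 3600 μL = 3665 μL total → factor 3665/65 = 56.385
Product of known-step factors = 32524
Overall factor = 1.50 M / (28.9 μM) = 51903
x = 51903 / 32524 = 1.60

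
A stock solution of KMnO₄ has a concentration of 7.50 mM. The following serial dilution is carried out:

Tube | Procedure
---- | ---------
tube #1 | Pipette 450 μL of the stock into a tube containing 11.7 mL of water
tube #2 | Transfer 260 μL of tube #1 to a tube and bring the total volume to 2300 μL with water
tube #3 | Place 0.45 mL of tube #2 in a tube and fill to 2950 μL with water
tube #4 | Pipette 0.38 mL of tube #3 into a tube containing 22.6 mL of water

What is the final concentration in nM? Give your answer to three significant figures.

Step 1: 450 μL + 11.7 mL = 12150 μL total → factor 12150/450 = 27
Step 2: 260 μL brought to 2300 μL → factor 2300/260 = 8.8462
Step 3: 0.45 mL brought to 2950 μL → factor 2.95/0.45 = 6.5556
Step 4: 0.38 mL + 22.6 mL = 22.98 mL total → factor 22.98/0.38 = 60.474
Overall dilution factor = 27 × 8.8462 × 6.5556 × 60.474 = 94688
Final = 7.50 mM / 94688 = 7.921 × 10^-5 mM = 79.2 nM

79.2 nM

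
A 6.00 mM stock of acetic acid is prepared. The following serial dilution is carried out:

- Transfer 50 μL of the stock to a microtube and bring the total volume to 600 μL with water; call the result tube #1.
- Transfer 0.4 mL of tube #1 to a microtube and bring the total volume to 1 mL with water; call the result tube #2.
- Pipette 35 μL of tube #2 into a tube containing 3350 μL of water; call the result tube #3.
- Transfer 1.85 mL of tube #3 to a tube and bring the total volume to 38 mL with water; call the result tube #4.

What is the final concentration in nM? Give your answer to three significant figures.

101 nM

Step 1: 50 μL brought to 600 μL → factor 600/50 = 12
Step 2: 0.4 mL brought to 1 mL → factor 1/0.4 = 2.5
Step 3: 35 μL + 3350 μL = 3385 μL total → factor 3385/35 = 96.714
Step 4: 1.85 mL brought to 38 mL → factor 38/1.85 = 20.541
Overall dilution factor = 12 × 2.5 × 96.714 × 20.541 = 59597
Final = 6.00 mM / 59597 = 0.0001007 mM = 101 nM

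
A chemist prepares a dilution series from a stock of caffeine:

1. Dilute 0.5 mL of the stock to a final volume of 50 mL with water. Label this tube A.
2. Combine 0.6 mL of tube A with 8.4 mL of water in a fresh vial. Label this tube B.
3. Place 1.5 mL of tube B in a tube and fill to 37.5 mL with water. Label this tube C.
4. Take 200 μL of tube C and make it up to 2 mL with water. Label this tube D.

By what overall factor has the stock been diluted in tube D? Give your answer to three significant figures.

3.75 × 10^5

Step 1: 0.5 mL brought to 50 mL → factor 50/0.5 = 100
Step 2: 0.6 mL + 8.4 mL = 9 mL total → factor 9/0.6 = 15
Step 3: 1.5 mL brought to 37.5 mL → factor 37.5/1.5 = 25
Step 4: 200 μL brought to 2 mL → factor 2000/200 = 10
Overall dilution factor = 100 × 15 × 25 × 10 = 3.75 × 10^5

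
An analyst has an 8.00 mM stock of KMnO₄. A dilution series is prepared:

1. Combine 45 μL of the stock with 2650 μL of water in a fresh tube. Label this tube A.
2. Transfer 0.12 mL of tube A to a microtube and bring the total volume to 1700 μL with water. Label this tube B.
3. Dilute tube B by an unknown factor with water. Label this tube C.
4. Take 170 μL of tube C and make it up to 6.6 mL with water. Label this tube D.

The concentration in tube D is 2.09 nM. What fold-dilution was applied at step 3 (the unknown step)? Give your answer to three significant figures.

Step 1: 45 μL + 2650 μL = 2695 μL total → factor 2695/45 = 59.889
Step 2: 0.12 mL brought to 1700 μL → factor 1.7/0.12 = 14.167
Step 3: unknown factor x
Step 4: 170 μL brought to 6.6 mL → factor 6600/170 = 38.824
Product of known-step factors = 32939
Overall factor = 8.00 mM / (2.09 nM) = 3.8278 × 10^6
x = 3.8278 × 10^6 / 32939 = 116

116-fold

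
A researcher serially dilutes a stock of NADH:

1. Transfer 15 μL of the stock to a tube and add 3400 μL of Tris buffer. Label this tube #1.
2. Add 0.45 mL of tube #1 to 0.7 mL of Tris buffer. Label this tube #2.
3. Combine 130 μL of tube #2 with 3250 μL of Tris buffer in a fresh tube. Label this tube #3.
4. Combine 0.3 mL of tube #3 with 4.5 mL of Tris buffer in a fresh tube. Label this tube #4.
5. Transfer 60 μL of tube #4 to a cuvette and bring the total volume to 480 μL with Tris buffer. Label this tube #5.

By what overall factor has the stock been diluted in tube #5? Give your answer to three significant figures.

1.94 × 10^6

Step 1: 15 μL + 3400 μL = 3415 μL total → factor 3415/15 = 227.67
Step 2: 0.45 mL + 0.7 mL = 1.15 mL total → factor 1.15/0.45 = 2.5556
Step 3: 130 μL + 3250 μL = 3380 μL total → factor 3380/130 = 26
Step 4: 0.3 mL + 4.5 mL = 4.8 mL total → factor 4.8/0.3 = 16
Step 5: 60 μL brought to 480 μL → factor 480/60 = 8
Overall dilution factor = 227.67 × 2.5556 × 26 × 16 × 8 = 1.9363 × 10^6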